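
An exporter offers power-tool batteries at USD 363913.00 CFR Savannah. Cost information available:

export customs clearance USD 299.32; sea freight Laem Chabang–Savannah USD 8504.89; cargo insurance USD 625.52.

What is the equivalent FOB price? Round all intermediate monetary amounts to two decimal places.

FOB price: USD 355408.11

Not relevant to the conversion: export clearance — on the seller under both CFR and FOB; already in the CFR price and stays in the FOB price. insurance — on the buyer under both terms; not part of either seller's price.
From CFR to FOB, the seller no longer bears: freight.
FOB price = 363913.00 − 8504.89 = 355408.11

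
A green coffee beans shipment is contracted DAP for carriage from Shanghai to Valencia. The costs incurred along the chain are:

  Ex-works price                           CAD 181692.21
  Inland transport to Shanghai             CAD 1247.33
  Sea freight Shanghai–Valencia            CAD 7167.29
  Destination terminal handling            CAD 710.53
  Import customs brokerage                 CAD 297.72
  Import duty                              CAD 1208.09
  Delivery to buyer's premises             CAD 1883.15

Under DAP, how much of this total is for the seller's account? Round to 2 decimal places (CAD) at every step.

Seller's account: CAD 192700.51

DAP: the seller bears all costs to the named destination except import duty and clearance.
Seller's account: goods 181692.21 + inland to port 1247.33 + freight 7167.29 + destination terminal 710.53 + delivery 1883.15 = 192700.51
Buyer's account: brokerage 297.72 + duty 1208.09 = 1505.81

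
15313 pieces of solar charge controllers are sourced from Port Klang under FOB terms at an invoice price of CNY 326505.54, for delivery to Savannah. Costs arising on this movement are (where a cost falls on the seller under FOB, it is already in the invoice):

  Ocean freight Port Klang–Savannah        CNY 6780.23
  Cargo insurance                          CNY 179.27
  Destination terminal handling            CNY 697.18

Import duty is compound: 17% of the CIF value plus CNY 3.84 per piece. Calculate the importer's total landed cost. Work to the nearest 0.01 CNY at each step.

Total landed cost: CNY 449653.20

FOB: the seller bears costs until goods are on board at the origin port; the buyer bears freight, insurance and all costs thereafter.
CIF value = FOB price + freight + insurance = 326505.54 + 6780.23 + 179.27 = 333465.04
Ad valorem component: 333465.04 × 17% = 56689.06
Specific component: 15313 × 3.84 = 58801.92
Import duty = 56689.06 + 58801.92 = 115490.98
Buyer bears: freight 6780.23 + insurance 179.27 + destination terminal 697.18 + duty 115490.98 = 123147.66
Landed cost = invoice 326505.54 + 123147.66 = 449653.20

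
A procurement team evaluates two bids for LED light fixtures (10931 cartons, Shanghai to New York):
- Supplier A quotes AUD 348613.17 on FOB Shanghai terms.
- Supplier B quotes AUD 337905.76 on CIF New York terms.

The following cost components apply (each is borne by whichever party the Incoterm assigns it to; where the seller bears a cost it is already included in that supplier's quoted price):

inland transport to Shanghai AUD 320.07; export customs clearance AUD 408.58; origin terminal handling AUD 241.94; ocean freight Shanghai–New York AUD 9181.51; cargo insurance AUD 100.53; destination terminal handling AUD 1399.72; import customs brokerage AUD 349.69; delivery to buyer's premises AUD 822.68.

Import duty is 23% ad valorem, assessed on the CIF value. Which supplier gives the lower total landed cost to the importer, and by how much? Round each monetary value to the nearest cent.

Supplier B is cheaper by AUD 24587.03

Supplier A (FOB):
CIF value = FOB price + freight + insurance = 348613.17 + 9181.51 + 100.53 = 357895.21
Import duty = 357895.21 × 23% = 82315.90
Buyer bears (A): 9181.51 + 100.53 + 1399.72 + 349.69 + 822.68 = 11854.13
Landed cost (A) = invoice 348613.17 + 11854.13 + duty 82315.90 = 442783.20
Supplier B (CIF):
The CIF price already equals the CIF value: 337905.76
Import duty = 337905.76 × 23% = 77718.32
Buyer bears (B): 1399.72 + 349.69 + 822.68 = 2572.09
Landed cost (B) = invoice 337905.76 + 2572.09 + duty 77718.32 = 418196.17
Difference = |442783.20 − 418196.17| = 24587.03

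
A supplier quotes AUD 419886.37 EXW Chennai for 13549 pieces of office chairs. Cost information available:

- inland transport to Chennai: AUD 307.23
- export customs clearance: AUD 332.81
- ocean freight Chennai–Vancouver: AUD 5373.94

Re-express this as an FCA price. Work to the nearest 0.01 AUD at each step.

FCA price: AUD 420526.41

Not relevant to the conversion: freight — on the buyer under both terms; not part of either seller's price.
From EXW to FCA, the seller additionally bears: inland to port, export clearance.
FCA price = 419886.37 + 307.23 + 332.81 = 420526.41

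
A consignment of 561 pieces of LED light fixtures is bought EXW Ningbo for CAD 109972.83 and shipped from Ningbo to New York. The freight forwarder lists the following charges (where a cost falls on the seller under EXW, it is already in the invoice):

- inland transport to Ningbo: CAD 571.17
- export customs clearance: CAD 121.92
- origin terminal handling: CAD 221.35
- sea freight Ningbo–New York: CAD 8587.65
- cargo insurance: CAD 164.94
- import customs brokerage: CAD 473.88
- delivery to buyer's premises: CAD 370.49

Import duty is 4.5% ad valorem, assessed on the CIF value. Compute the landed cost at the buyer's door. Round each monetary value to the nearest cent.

Total landed cost: CAD 125868.02

EXW: the seller makes goods available at their premises; the buyer bears all onward costs.
CIF value = EXW price + inland to port + export clearance + origin terminal + freight + insurance = 109972.83 + 571.17 + 121.92 + 221.35 + 8587.65 + 164.94 = 119639.86
Import duty = 119639.86 × 4.5% = 5383.79
Buyer bears: inland to port 571.17 + export clearance 121.92 + origin terminal 221.35 + freight 8587.65 + insurance 164.94 + brokerage 473.88 + delivery 370.49 + duty 5383.79 = 15895.19
Landed cost = invoice 109972.83 + 15895.19 = 125868.02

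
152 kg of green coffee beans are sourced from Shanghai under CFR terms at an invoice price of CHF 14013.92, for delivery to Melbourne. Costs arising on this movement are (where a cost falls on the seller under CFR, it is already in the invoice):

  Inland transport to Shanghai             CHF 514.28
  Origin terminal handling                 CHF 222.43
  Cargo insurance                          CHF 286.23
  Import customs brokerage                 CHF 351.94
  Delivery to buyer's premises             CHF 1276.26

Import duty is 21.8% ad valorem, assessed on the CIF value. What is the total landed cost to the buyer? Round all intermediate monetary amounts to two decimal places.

Total landed cost: CHF 19045.78

CFR: the seller pays costs through ocean freight to the destination port, but not insurance.
Already in the invoice (seller's account under CFR): inland to port, origin terminal — exclude.
CIF value = CFR price + insurance = 14013.92 + 286.23 = 14300.15
Import duty = 14300.15 × 21.8% = 3117.43
Buyer bears: insurance 286.23 + brokerage 351.94 + delivery 1276.26 + duty 3117.43 = 5031.86
Landed cost = invoice 14013.92 + 5031.86 = 19045.78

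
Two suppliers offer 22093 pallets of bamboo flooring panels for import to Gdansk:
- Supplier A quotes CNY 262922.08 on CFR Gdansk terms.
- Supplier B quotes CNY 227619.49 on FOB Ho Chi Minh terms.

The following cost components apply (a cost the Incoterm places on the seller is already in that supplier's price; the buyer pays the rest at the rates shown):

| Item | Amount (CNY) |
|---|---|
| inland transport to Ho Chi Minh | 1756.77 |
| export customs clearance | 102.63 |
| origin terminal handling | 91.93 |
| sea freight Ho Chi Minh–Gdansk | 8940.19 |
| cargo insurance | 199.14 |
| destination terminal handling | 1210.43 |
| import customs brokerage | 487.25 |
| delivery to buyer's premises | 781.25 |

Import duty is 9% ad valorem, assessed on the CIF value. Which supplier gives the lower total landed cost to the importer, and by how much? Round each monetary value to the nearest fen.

Supplier B is cheaper by CNY 28735.02

Supplier A (CFR):
CIF value = CFR price + insurance = 262922.08 + 199.14 = 263121.22
Import duty = 263121.22 × 9% = 23680.91
Buyer bears (A): 199.14 + 1210.43 + 487.25 + 781.25 = 2678.07
Landed cost (A) = invoice 262922.08 + 2678.07 + duty 23680.91 = 289281.06
Supplier B (FOB):
CIF value = FOB price + freight + insurance = 227619.49 + 8940.19 + 199.14 = 236758.82
Import duty = 236758.82 × 9% = 21308.29
Buyer bears (B): 8940.19 + 199.14 + 1210.43 + 487.25 + 781.25 = 11618.26
Landed cost (B) = invoice 227619.49 + 11618.26 + duty 21308.29 = 260546.04
Difference = |289281.06 − 260546.04| = 28735.02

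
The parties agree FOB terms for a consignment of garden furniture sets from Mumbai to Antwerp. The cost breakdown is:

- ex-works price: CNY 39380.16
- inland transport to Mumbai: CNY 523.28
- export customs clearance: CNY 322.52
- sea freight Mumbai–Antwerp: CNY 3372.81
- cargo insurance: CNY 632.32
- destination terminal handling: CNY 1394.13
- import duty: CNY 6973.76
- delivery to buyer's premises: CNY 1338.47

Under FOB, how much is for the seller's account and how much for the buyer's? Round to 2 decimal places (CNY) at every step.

Seller: CNY 40225.96; buyer: CNY 13711.49

FOB: the seller bears costs until goods are on board at the origin port; the buyer bears freight, insurance and all costs thereafter.
Seller's account: goods 39380.16 + inland to port 523.28 + export clearance 322.52 = 40225.96
Buyer's account: freight 3372.81 + insurance 632.32 + destination terminal 1394.13 + duty 6973.76 + delivery 1338.47 = 13711.49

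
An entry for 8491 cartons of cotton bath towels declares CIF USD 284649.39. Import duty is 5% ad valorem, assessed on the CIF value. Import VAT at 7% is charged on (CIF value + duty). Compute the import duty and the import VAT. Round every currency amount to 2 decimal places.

Import duty: USD 14232.47; import VAT: USD 20921.73

Import duty = 284649.39 × 5% = 14232.47
VAT base = CIF + duty = 284649.39 + 14232.47 = 298881.86
Import VAT = 298881.86 × 7% = 20921.73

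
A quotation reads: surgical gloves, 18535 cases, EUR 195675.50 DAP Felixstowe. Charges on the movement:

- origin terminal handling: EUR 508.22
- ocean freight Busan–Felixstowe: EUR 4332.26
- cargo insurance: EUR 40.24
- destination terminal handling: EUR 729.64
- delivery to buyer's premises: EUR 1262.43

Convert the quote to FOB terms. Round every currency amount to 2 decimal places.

Not relevant to the conversion: origin terminal — on the seller under both DAP and FOB; already in the DAP price and stays in the FOB price.
From DAP to FOB, the seller no longer bears: freight, insurance, destination terminal, delivery.
FOB price = 195675.50 − 4332.26 − 40.24 − 729.64 − 1262.43 = 189310.93

FOB price: EUR 189310.93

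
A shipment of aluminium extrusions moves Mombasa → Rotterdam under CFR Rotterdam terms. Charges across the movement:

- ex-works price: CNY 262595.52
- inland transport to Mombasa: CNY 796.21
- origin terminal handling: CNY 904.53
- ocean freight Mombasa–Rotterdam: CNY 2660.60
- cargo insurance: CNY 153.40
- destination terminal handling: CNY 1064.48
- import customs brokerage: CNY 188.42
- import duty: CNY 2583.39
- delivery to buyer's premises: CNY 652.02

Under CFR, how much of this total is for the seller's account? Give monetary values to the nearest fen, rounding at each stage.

CFR: the seller pays costs through ocean freight to the destination port, but not insurance.
Seller's account: goods 262595.52 + inland to port 796.21 + origin terminal 904.53 + freight 2660.60 = 266956.86
Buyer's account: insurance 153.40 + destination terminal 1064.48 + brokerage 188.42 + duty 2583.39 + delivery 652.02 = 4641.71

Seller's account: CNY 266956.86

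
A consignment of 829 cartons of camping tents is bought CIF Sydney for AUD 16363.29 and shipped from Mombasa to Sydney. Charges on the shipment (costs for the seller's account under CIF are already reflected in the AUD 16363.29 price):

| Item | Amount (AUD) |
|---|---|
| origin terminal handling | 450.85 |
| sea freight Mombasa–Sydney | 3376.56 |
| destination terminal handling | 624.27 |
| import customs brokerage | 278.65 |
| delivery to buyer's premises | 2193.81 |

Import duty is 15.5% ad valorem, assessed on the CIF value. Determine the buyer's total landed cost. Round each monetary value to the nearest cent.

Total landed cost: AUD 21996.33

CIF: the seller pays costs through ocean freight and marine insurance to the destination port.
Already in the invoice (seller's account under CIF): origin terminal, freight — exclude.
The CIF price already equals the CIF value: 16363.29
Import duty = 16363.29 × 15.5% = 2536.31
Buyer bears: destination terminal 624.27 + brokerage 278.65 + delivery 2193.81 + duty 2536.31 = 5633.04
Landed cost = invoice 16363.29 + 5633.04 = 21996.33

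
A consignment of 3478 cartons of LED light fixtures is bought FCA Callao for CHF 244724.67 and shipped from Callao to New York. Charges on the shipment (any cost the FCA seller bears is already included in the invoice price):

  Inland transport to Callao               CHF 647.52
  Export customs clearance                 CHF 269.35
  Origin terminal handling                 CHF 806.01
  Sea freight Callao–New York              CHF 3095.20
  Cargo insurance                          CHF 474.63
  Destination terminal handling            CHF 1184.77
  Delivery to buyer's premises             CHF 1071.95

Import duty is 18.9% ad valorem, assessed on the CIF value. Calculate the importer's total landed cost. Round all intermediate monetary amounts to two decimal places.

Total landed cost: CHF 298437.23

FCA: the seller delivers export-cleared goods to the carrier; the buyer bears costs from that point.
Already in the invoice (seller's account under FCA): inland to port, export clearance — exclude.
CIF value = FCA price + origin terminal + freight + insurance = 244724.67 + 806.01 + 3095.20 + 474.63 = 249100.51
Import duty = 249100.51 × 18.9% = 47080.00
Buyer bears: origin terminal 806.01 + freight 3095.20 + insurance 474.63 + destination terminal 1184.77 + delivery 1071.95 + duty 47080.00 = 53712.56
Landed cost = invoice 244724.67 + 53712.56 = 298437.23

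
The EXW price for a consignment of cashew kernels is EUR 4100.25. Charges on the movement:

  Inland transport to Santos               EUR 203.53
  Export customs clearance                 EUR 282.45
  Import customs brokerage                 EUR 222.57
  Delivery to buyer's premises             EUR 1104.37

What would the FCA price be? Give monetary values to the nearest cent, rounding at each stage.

FCA price: EUR 4586.23

Not relevant to the conversion: delivery, brokerage — on the buyer under both terms; not part of either seller's price.
From EXW to FCA, the seller additionally bears: inland to port, export clearance.
FCA price = 4100.25 + 203.53 + 282.45 = 4586.23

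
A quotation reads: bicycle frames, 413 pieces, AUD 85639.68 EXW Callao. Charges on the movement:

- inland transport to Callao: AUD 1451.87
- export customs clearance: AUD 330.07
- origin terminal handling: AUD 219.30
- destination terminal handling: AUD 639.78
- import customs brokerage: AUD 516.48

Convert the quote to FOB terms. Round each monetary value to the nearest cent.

Not relevant to the conversion: destination terminal, brokerage — on the buyer under both terms; not part of either seller's price.
From EXW to FOB, the seller additionally bears: inland to port, export clearance, origin terminal.
FOB price = 85639.68 + 1451.87 + 330.07 + 219.30 = 87640.92

FOB price: AUD 87640.92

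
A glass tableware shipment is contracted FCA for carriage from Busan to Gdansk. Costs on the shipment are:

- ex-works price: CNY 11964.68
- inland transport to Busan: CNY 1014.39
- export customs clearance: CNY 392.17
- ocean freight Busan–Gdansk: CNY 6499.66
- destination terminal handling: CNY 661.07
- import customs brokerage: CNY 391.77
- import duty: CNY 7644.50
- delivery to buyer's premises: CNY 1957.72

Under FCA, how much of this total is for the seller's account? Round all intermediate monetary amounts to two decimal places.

FCA: the seller delivers export-cleared goods to the carrier; the buyer bears costs from that point.
Seller's account: goods 11964.68 + inland to port 1014.39 + export clearance 392.17 = 13371.24
Buyer's account: freight 6499.66 + destination terminal 661.07 + brokerage 391.77 + duty 7644.50 + delivery 1957.72 = 17154.72

Seller's account: CNY 13371.24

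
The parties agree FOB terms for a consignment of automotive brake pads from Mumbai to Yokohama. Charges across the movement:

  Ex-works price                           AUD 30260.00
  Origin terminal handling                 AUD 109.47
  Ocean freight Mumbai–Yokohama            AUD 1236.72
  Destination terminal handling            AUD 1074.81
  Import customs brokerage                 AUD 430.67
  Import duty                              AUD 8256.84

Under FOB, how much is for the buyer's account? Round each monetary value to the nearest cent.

FOB: the seller bears costs until goods are on board at the origin port; the buyer bears freight, insurance and all costs thereafter.
Seller's account: goods 30260.00 + origin terminal 109.47 = 30369.47
Buyer's account: freight 1236.72 + destination terminal 1074.81 + brokerage 430.67 + duty 8256.84 = 10999.04

Buyer's account: AUD 10999.04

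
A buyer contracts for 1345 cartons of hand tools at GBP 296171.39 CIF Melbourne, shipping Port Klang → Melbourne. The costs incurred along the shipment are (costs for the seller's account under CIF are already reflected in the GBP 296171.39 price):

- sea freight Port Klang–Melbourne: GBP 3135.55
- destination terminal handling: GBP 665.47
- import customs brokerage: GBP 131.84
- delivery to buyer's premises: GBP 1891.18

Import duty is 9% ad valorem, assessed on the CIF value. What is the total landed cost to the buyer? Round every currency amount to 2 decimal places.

CIF: the seller pays costs through ocean freight and marine insurance to the destination port.
Already in the invoice (seller's account under CIF): freight — exclude.
The CIF price already equals the CIF value: 296171.39
Import duty = 296171.39 × 9% = 26655.43
Buyer bears: destination terminal 665.47 + brokerage 131.84 + delivery 1891.18 + duty 26655.43 = 29343.92
Landed cost = invoice 296171.39 + 29343.92 = 325515.31

Total landed cost: GBP 325515.31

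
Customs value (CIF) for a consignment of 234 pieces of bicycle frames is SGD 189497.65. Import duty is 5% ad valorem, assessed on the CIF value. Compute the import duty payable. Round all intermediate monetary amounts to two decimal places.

Import duty = 189497.65 × 5% = 9474.88

Import duty: SGD 9474.88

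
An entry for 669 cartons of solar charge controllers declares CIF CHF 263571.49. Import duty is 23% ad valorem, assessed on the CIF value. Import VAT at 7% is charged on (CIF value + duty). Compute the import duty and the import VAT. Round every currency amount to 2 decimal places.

Import duty = 263571.49 × 23% = 60621.44
VAT base = CIF + duty = 263571.49 + 60621.44 = 324192.93
Import VAT = 324192.93 × 7% = 22693.51

Import duty: CHF 60621.44; import VAT: CHF 22693.51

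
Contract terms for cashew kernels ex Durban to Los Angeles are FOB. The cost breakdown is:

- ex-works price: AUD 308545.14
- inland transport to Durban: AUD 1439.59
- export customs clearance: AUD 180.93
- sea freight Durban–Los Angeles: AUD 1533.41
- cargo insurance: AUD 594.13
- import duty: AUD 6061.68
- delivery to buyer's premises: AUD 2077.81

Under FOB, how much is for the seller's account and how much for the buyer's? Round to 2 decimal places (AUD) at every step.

FOB: the seller bears costs until goods are on board at the origin port; the buyer bears freight, insurance and all costs thereafter.
Seller's account: goods 308545.14 + inland to port 1439.59 + export clearance 180.93 = 310165.66
Buyer's account: freight 1533.41 + insurance 594.13 + duty 6061.68 + delivery 2077.81 = 10267.03

Seller: AUD 310165.66; buyer: AUD 10267.03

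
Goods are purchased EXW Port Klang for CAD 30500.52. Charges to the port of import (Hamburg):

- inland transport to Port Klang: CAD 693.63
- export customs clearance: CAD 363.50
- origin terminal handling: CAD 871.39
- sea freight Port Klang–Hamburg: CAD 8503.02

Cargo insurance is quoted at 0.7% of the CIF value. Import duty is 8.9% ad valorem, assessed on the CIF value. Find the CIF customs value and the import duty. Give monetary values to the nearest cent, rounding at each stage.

CIF value: CAD 41220.60; import duty: CAD 3668.63

Let C be the CIF value. C = EXW price + pre-shipment costs + freight + 0.7% × C
C − 0.7% × C = 30500.52 + 693.63 + 363.50 + 871.39 + 8503.02
0.993 × C = 40932.06
C = 40932.06 / 0.993 = 41220.60
Insurance premium = 0.7% × 41220.60 = 288.54
Import duty = 41220.60 × 8.9% = 3668.63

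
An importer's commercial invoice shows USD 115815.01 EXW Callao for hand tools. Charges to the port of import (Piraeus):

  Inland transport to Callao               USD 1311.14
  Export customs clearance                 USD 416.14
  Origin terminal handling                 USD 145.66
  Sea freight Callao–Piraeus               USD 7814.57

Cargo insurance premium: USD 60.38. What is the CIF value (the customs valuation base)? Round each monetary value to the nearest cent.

CIF = EXW price + pre-shipment costs + freight + insurance
CIF = 115815.01 + 1311.14 + 416.14 + 145.66 + 7814.57 + 60.38 = 125562.90

CIF value: USD 125562.90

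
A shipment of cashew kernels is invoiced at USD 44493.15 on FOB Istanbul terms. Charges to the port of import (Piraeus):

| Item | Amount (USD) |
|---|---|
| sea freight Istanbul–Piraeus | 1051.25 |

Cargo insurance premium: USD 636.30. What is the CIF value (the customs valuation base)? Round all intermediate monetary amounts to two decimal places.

CIF = FOB price + freight + insurance
CIF = 44493.15 + 1051.25 + 636.30 = 46180.70

CIF value: USD 46180.70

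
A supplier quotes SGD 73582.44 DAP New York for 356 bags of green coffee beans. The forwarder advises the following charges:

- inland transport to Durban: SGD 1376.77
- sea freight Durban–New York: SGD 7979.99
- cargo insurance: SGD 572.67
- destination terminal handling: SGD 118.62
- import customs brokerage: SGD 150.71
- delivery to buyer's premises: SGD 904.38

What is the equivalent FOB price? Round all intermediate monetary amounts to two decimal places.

Not relevant to the conversion: inland to port — on the seller under both DAP and FOB; already in the DAP price and stays in the FOB price. brokerage — on the buyer under both terms; not part of either seller's price.
From DAP to FOB, the seller no longer bears: freight, insurance, destination terminal, delivery.
FOB price = 73582.44 − 7979.99 − 572.67 − 118.62 − 904.38 = 64006.78

FOB price: SGD 64006.78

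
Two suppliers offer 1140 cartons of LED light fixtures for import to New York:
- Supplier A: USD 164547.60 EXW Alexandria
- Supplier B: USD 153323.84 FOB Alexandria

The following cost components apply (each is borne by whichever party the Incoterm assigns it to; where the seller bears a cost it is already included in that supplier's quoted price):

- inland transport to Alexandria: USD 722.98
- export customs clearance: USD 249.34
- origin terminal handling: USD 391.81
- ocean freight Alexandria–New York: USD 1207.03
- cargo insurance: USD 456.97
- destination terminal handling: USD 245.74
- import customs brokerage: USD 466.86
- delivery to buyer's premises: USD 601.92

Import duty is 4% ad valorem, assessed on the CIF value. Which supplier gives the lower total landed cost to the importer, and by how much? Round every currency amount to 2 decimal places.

Supplier B is cheaper by USD 13091.41

Supplier A (EXW):
CIF value = EXW price + inland to port + export clearance + origin terminal + freight + insurance = 164547.60 + 722.98 + 249.34 + 391.81 + 1207.03 + 456.97 = 167575.73
Import duty = 167575.73 × 4% = 6703.03
Buyer bears (A): 722.98 + 249.34 + 391.81 + 1207.03 + 456.97 + 245.74 + 466.86 + 601.92 = 4342.65
Landed cost (A) = invoice 164547.60 + 4342.65 + duty 6703.03 = 175593.28
Supplier B (FOB):
CIF value = FOB price + freight + insurance = 153323.84 + 1207.03 + 456.97 = 154987.84
Import duty = 154987.84 × 4% = 6199.51
Buyer bears (B): 1207.03 + 456.97 + 245.74 + 466.86 + 601.92 = 2978.52
Landed cost (B) = invoice 153323.84 + 2978.52 + duty 6199.51 = 162501.87
Difference = |175593.28 − 162501.87| = 13091.41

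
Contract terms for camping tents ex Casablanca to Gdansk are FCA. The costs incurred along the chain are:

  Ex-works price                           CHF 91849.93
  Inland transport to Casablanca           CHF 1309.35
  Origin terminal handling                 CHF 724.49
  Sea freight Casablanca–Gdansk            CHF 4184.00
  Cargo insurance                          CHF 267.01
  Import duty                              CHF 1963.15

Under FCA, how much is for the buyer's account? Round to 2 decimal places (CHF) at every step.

FCA: the seller delivers export-cleared goods to the carrier; the buyer bears costs from that point.
Seller's account: goods 91849.93 + inland to port 1309.35 = 93159.28
Buyer's account: origin terminal 724.49 + freight 4184.00 + insurance 267.01 + duty 1963.15 = 7138.65

Buyer's account: CHF 7138.65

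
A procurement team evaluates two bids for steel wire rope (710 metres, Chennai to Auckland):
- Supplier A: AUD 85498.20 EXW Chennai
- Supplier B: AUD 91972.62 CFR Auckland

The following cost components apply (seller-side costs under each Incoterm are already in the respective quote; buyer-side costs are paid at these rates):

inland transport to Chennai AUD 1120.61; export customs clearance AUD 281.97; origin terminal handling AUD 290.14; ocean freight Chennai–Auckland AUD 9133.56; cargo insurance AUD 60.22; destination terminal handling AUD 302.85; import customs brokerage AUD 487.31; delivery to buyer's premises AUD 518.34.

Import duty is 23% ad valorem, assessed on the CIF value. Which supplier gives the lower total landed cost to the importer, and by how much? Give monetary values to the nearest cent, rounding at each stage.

Supplier B is cheaper by AUD 5352.79

Supplier A (EXW):
CIF value = EXW price + inland to port + export clearance + origin terminal + freight + insurance = 85498.20 + 1120.61 + 281.97 + 290.14 + 9133.56 + 60.22 = 96384.70
Import duty = 96384.70 × 23% = 22168.48
Buyer bears (A): 1120.61 + 281.97 + 290.14 + 9133.56 + 60.22 + 302.85 + 487.31 + 518.34 = 12195.00
Landed cost (A) = invoice 85498.20 + 12195.00 + duty 22168.48 = 119861.68
Supplier B (CFR):
CIF value = CFR price + insurance = 91972.62 + 60.22 = 92032.84
Import duty = 92032.84 × 23% = 21167.55
Buyer bears (B): 60.22 + 302.85 + 487.31 + 518.34 = 1368.72
Landed cost (B) = invoice 91972.62 + 1368.72 + duty 21167.55 = 114508.89
Difference = |119861.68 − 114508.89| = 5352.79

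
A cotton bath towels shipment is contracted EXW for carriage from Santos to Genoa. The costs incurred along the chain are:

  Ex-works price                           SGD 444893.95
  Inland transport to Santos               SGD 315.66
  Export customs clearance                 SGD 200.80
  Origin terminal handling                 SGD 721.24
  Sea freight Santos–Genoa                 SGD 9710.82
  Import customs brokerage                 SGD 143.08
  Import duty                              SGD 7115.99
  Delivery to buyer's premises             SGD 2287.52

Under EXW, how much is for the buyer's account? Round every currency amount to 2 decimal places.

Buyer's account: SGD 20495.11

EXW: the seller makes goods available at their premises; the buyer bears all onward costs.
Seller's account: goods 444893.95 = 444893.95
Buyer's account: inland to port 315.66 + export clearance 200.80 + origin terminal 721.24 + freight 9710.82 + brokerage 143.08 + duty 7115.99 + delivery 2287.52 = 20495.11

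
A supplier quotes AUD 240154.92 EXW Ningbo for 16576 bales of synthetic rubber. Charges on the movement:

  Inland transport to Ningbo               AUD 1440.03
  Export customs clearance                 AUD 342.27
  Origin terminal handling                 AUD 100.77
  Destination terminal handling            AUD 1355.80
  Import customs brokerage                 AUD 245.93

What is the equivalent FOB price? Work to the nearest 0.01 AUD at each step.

Not relevant to the conversion: destination terminal, brokerage — on the buyer under both terms; not part of either seller's price.
From EXW to FOB, the seller additionally bears: inland to port, export clearance, origin terminal.
FOB price = 240154.92 + 1440.03 + 342.27 + 100.77 = 242037.99

FOB price: AUD 242037.99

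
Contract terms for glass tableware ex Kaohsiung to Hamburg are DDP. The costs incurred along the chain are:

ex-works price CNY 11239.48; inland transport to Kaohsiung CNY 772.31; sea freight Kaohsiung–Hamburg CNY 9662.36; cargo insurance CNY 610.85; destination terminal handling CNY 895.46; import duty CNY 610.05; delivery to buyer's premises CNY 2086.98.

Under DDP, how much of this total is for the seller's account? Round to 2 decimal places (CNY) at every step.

DDP: the seller bears all costs including import duty.
Seller's account: goods 11239.48 + inland to port 772.31 + freight 9662.36 + insurance 610.85 + destination terminal 895.46 + duty 610.05 + delivery 2086.98 = 25877.49
Buyer's account: 0.00

Seller's account: CNY 25877.49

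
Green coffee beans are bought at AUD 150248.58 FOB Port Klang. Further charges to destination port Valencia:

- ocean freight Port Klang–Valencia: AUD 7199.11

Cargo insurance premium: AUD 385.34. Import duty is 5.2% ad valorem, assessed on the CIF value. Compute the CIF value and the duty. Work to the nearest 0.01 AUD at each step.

CIF value: AUD 157833.03; import duty: AUD 8207.32

CIF = FOB price + freight + insurance
CIF = 150248.58 + 7199.11 + 385.34 = 157833.03
Import duty = 157833.03 × 5.2% = 8207.32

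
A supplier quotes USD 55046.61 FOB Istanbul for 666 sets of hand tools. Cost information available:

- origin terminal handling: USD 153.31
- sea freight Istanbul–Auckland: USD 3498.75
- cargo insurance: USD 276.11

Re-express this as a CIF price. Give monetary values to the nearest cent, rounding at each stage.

Not relevant to the conversion: origin terminal — on the seller under both FOB and CIF; already in the FOB price and stays in the CIF price.
From FOB to CIF, the seller additionally bears: freight, insurance.
CIF price = 55046.61 + 3498.75 + 276.11 = 58821.47

CIF price: USD 58821.47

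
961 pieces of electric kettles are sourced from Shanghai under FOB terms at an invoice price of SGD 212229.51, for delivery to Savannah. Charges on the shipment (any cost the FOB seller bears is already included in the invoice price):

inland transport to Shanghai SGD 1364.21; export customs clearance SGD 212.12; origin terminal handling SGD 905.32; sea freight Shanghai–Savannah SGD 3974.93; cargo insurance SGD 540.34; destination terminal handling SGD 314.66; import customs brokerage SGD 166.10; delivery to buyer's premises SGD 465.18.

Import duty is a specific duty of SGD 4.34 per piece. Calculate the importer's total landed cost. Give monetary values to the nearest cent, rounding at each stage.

Total landed cost: SGD 221861.46

FOB: the seller bears costs until goods are on board at the origin port; the buyer bears freight, insurance and all costs thereafter.
Already in the invoice (seller's account under FOB): inland to port, export clearance, origin terminal — exclude.
CIF value = FOB price + freight + insurance = 212229.51 + 3974.93 + 540.34 = 216744.78
Import duty = 961 × 4.34 = 4170.74
Buyer bears: freight 3974.93 + insurance 540.34 + destination terminal 314.66 + brokerage 166.10 + delivery 465.18 + duty 4170.74 = 9631.95
Landed cost = invoice 212229.51 + 9631.95 = 221861.46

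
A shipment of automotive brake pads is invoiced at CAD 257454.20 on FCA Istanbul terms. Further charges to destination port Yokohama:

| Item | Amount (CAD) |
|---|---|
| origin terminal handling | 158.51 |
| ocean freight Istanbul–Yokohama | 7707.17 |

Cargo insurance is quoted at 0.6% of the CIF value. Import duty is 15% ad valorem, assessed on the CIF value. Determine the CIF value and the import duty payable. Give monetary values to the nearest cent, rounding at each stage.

CIF value: CAD 266921.41; import duty: CAD 40038.21

Let C be the CIF value. C = FCA price + pre-shipment costs + freight + 0.6% × C
C − 0.6% × C = 257454.20 + 158.51 + 7707.17
0.994 × C = 265319.88
C = 265319.88 / 0.994 = 266921.41
Insurance premium = 0.6% × 266921.41 = 1601.53
Import duty = 266921.41 × 15% = 40038.21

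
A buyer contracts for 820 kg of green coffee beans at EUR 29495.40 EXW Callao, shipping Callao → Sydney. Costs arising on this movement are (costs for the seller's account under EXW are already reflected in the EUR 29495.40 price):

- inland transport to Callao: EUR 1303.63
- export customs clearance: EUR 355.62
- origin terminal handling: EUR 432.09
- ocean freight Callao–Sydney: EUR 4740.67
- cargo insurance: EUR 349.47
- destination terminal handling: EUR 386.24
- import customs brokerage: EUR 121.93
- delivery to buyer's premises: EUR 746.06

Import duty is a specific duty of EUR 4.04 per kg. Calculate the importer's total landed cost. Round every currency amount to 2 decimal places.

Total landed cost: EUR 41243.91

EXW: the seller makes goods available at their premises; the buyer bears all onward costs.
CIF value = EXW price + inland to port + export clearance + origin terminal + freight + insurance = 29495.40 + 1303.63 + 355.62 + 432.09 + 4740.67 + 349.47 = 36676.88
Import duty = 820 × 4.04 = 3312.80
Buyer bears: inland to port 1303.63 + export clearance 355.62 + origin terminal 432.09 + freight 4740.67 + insurance 349.47 + destination terminal 386.24 + brokerage 121.93 + delivery 746.06 + duty 3312.80 = 11748.51
Landed cost = invoice 29495.40 + 11748.51 = 41243.91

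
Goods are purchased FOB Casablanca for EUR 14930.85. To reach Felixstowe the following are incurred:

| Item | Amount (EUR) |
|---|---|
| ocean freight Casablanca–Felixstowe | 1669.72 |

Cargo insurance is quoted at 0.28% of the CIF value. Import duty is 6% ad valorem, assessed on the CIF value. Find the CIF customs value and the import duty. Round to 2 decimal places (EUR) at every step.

CIF value: EUR 16647.18; import duty: EUR 998.83

Let C be the CIF value. C = FOB price + freight + 0.28% × C
C − 0.28% × C = 14930.85 + 1669.72
0.9972 × C = 16600.57
C = 16600.57 / 0.9972 = 16647.18
Insurance premium = 0.28% × 16647.18 = 46.61
Import duty = 16647.18 × 6% = 998.83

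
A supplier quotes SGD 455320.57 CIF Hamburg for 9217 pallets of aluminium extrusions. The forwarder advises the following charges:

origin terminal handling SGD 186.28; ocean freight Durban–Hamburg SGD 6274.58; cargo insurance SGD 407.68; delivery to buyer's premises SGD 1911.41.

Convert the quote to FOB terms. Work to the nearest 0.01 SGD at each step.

FOB price: SGD 448638.31

Not relevant to the conversion: origin terminal — on the seller under both CIF and FOB; already in the CIF price and stays in the FOB price. delivery — on the buyer under both terms; not part of either seller's price.
From CIF to FOB, the seller no longer bears: freight, insurance.
FOB price = 455320.57 − 6274.58 − 407.68 = 448638.31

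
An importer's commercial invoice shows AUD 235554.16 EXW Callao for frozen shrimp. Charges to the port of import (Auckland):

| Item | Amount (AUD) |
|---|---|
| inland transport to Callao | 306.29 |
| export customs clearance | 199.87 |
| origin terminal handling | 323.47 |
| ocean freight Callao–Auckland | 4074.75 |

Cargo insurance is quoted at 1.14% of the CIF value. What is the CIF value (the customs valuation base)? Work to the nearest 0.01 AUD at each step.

CIF value: AUD 243231.38

Let C be the CIF value. C = EXW price + pre-shipment costs + freight + 1.14% × C
C − 1.14% × C = 235554.16 + 306.29 + 199.87 + 323.47 + 4074.75
0.9886 × C = 240458.54
C = 240458.54 / 0.9886 = 243231.38
Insurance premium = 1.14% × 243231.38 = 2772.84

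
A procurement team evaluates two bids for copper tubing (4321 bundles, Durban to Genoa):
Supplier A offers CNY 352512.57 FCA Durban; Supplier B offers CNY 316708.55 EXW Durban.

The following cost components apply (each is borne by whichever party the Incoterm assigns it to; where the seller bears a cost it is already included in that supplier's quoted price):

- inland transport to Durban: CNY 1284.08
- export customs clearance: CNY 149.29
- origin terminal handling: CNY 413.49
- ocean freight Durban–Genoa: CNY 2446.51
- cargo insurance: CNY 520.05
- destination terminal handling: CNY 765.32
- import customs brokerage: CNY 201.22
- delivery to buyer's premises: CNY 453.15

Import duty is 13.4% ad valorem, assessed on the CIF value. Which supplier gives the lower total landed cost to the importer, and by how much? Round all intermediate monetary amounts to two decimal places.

Supplier A (FCA):
CIF value = FCA price + origin terminal + freight + insurance = 352512.57 + 413.49 + 2446.51 + 520.05 = 355892.62
Import duty = 355892.62 × 13.4% = 47689.61
Buyer bears (A): 413.49 + 2446.51 + 520.05 + 765.32 + 201.22 + 453.15 = 4799.74
Landed cost (A) = invoice 352512.57 + 4799.74 + duty 47689.61 = 405001.92
Supplier B (EXW):
CIF value = EXW price + inland to port + export clearance + origin terminal + freight + insurance = 316708.55 + 1284.08 + 149.29 + 413.49 + 2446.51 + 520.05 = 321521.97
Import duty = 321521.97 × 13.4% = 43083.94
Buyer bears (B): 1284.08 + 149.29 + 413.49 + 2446.51 + 520.05 + 765.32 + 201.22 + 453.15 = 6233.11
Landed cost (B) = invoice 316708.55 + 6233.11 + duty 43083.94 = 366025.60
Difference = |405001.92 − 366025.60| = 38976.32

Supplier B is cheaper by CNY 38976.32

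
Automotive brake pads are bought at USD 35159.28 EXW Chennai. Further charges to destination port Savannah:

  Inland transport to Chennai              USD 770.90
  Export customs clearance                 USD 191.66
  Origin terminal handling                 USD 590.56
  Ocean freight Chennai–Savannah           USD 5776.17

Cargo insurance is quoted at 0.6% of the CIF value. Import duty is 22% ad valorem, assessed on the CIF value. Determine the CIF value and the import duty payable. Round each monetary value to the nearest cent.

CIF value: USD 42745.04; import duty: USD 9403.91

Let C be the CIF value. C = EXW price + pre-shipment costs + freight + 0.6% × C
C − 0.6% × C = 35159.28 + 770.90 + 191.66 + 590.56 + 5776.17
0.994 × C = 42488.57
C = 42488.57 / 0.994 = 42745.04
Insurance premium = 0.6% × 42745.04 = 256.47
Import duty = 42745.04 × 22% = 9403.91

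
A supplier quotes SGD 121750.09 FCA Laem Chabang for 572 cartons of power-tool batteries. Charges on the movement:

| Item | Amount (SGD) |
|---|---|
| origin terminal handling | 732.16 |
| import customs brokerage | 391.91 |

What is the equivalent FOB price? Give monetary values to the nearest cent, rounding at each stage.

FOB price: SGD 122482.25

Not relevant to the conversion: brokerage — on the buyer under both terms; not part of either seller's price.
From FCA to FOB, the seller additionally bears: origin terminal.
FOB price = 121750.09 + 732.16 = 122482.25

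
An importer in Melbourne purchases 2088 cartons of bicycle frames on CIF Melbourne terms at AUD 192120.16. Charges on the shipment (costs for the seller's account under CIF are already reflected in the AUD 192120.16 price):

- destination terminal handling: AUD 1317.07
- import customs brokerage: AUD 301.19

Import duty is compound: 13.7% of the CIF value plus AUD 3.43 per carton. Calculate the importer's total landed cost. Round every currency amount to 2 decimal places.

Total landed cost: AUD 227220.72

CIF: the seller pays costs through ocean freight and marine insurance to the destination port.
The CIF price already equals the CIF value: 192120.16
Ad valorem component: 192120.16 × 13.7% = 26320.46
Specific component: 2088 × 3.43 = 7161.84
Import duty = 26320.46 + 7161.84 = 33482.30
Buyer bears: destination terminal 1317.07 + brokerage 301.19 + duty 33482.30 = 35100.56
Landed cost = invoice 192120.16 + 35100.56 = 227220.72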